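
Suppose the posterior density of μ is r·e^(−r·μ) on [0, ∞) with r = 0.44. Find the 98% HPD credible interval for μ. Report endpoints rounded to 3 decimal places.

The exponential density is strictly decreasing on [0, ∞), so the HPD interval is anchored at 0: [0, q] with P(μ ≤ q) = 0.98.
q = −ln(1 − 0.98) / 0.44 = 3.9120 / 0.44 = 8.891.

[0.000, 8.891]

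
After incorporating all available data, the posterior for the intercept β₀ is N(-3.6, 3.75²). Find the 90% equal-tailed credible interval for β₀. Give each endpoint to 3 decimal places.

[-9.768, 2.568]

The posterior is symmetric, so the 90% equal-tailed interval is β₀ = -3.6 ± z·3.75 with z = 1.645.
Half-width: 1.645 × 3.75 = 6.168.
-3.6 − 6.168 = -9.768; -3.6 + 6.168 = 2.568.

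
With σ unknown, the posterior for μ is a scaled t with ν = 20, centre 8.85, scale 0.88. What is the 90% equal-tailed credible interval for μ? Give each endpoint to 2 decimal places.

[7.33, 10.37]

The t_20 distribution is symmetric; the 90% interval is 8.85 ± t·0.88 with t_{0.95,20} = 1.725.
Half-width: 1.725 × 0.88 = 1.52.
8.85 − 1.52 = 7.33; 8.85 + 1.52 = 10.37.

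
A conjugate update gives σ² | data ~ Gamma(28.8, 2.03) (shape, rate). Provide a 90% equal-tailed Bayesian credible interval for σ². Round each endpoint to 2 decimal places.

Posterior: Gamma(shape 28.8, rate 2.03).
Equal-tailed 90% interval: Gamma(28.8, 2.03) quantiles at 0.05 and 0.95.
Posterior mean ≈ 14.19, SD ≈ 2.64; a Normal approximation gives roughly [9.84, 18.54].
Exact: lower = 10.14; upper = 18.80.

[10.14, 18.80]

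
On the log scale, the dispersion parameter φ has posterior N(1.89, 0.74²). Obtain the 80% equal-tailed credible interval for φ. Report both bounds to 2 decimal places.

On the log scale the 80% interval is 1.89 ± 1.282 × 0.74 = [0.9417, 2.8383].
Exponentiate: [e^0.9417, e^2.8383] = [2.56, 17.09].

[2.56, 17.09]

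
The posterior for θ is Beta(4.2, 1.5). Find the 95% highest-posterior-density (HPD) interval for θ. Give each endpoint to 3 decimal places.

The posterior is unimodal and skewed, so the HPD interval has equal density at both endpoints and is the shortest 95% interval.
Solving f(0.412) = f(0.998) with F(0.998) − F(0.412) = 0.95 gives [0.412, 0.998].
For comparison, the equal-tailed interval is [0.347, 0.976]; the HPD is narrower and shifted toward the mode.

[0.412, 0.998]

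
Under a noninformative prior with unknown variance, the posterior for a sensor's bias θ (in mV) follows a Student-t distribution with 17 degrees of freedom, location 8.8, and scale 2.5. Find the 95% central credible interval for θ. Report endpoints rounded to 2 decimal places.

The t_17 distribution is symmetric; the 95% interval is 8.8 ± t·2.5 with t_{0.975,17} = 2.110.
Half-width: 2.110 × 2.5 = 5.27.
8.8 − 5.27 = 3.53; 8.8 + 5.27 = 14.07.

[3.53, 14.07]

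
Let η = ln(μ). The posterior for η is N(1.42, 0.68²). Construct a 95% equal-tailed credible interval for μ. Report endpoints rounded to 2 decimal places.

On the log scale the 95% interval is 1.42 ± 1.960 × 0.68 = [0.0872, 2.7528].
Exponentiate: [e^0.0872, e^2.7528] = [1.09, 15.69].

[1.09, 15.69]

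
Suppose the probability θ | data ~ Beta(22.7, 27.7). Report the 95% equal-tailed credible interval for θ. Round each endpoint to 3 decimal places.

Posterior: Beta(22.7, 27.7).
Equal-tailed 95% interval: the 0.025 and 0.975 quantiles of Beta(22.7, 27.7).
Posterior mean ≈ 0.450, SD ≈ 0.069; a Normal approximation gives roughly [0.314, 0.586].
Exact: F⁻¹(0.025) = 0.317; F⁻¹(0.975) = 0.588.

[0.317, 0.588]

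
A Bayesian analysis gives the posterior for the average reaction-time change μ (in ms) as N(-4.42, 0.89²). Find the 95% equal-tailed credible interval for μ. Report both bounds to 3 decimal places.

[-6.164, -2.676]

The posterior is symmetric, so the 95% equal-tailed interval is μ = -4.42 ± z·0.89 with z = 1.960.
Half-width: 1.960 × 0.89 = 1.744.
-4.42 − 1.744 = -6.164; -4.42 + 1.744 = -2.676.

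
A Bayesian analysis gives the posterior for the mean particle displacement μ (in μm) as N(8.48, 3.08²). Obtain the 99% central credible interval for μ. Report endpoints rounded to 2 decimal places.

The posterior is symmetric, so the 99% equal-tailed interval is μ = 8.48 ± z·3.08 with z = 2.576.
Half-width: 2.576 × 3.08 = 7.93.
8.48 − 7.93 = 0.55; 8.48 + 7.93 = 16.41.

[0.55, 16.41]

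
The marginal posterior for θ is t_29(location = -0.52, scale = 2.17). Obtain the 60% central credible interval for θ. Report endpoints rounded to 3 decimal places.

[-2.374, 1.334]

The t_29 distribution is symmetric; the 60% interval is -0.52 ± t·2.17 with t_{0.8,29} = 0.854.
Half-width: 0.854 × 2.17 = 1.854.
-0.52 − 1.854 = -2.374; -0.52 + 1.854 = 1.334.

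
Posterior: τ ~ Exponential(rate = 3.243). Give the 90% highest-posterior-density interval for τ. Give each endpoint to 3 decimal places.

The exponential density is strictly decreasing on [0, ∞), so the HPD interval is anchored at 0: [0, q] with P(τ ≤ q) = 0.90.
q = −ln(1 − 0.90) / 3.243 = 2.3026 / 3.243 = 0.710.

[0.000, 0.710]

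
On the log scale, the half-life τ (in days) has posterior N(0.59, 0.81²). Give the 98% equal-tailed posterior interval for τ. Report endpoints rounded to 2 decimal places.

On the log scale the 98% interval is 0.59 ± 2.326 × 0.81 = [-1.2943, 2.4743].
Exponentiate: [e^-1.2943, e^2.4743] = [0.27, 11.87].

[0.27, 11.87]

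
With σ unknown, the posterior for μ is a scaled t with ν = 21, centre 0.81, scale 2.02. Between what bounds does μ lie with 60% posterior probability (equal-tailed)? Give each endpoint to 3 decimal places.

[-0.925, 2.545]

The t_21 distribution is symmetric; the 60% interval is 0.81 ± t·2.02 with t_{0.8,21} = 0.859.
Half-width: 0.859 × 2.02 = 1.735.
0.81 − 1.735 = -0.925; 0.81 + 1.735 = 2.545.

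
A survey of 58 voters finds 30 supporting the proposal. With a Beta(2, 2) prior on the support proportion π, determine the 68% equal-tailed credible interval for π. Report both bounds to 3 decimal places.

[0.453, 0.579]

Posterior: Beta(2+30, 2+28) = Beta(32, 30).
Equal-tailed 68% interval: the 0.16 and 0.84 quantiles of Beta(32, 30).
Posterior mean ≈ 0.516, SD ≈ 0.063; a Normal approximation gives roughly [0.454, 0.579].
Exact: F⁻¹(0.16) = 0.453; F⁻¹(0.84) = 0.579.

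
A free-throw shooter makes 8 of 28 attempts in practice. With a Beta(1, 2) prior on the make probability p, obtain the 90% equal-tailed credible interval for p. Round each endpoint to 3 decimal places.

Posterior: Beta(1+8, 2+20) = Beta(9, 22).
Equal-tailed 90% interval: the 0.05 and 0.95 quantiles of Beta(9, 22).
Posterior mean ≈ 0.290, SD ≈ 0.080; a Normal approximation gives roughly [0.158, 0.422].
Exact: F⁻¹(0.05) = 0.166; F⁻¹(0.95) = 0.430.

[0.166, 0.430]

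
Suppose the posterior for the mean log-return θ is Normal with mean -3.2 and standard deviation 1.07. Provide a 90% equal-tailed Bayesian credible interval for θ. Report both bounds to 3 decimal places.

[-4.960, -1.440]

The posterior is symmetric, so the 90% equal-tailed interval is θ = -3.2 ± z·1.07 with z = 1.645.
Half-width: 1.645 × 1.07 = 1.760.
-3.2 − 1.760 = -4.960; -3.2 + 1.760 = -1.440.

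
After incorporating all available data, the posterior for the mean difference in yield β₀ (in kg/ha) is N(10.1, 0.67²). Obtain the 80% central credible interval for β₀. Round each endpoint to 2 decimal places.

The posterior is symmetric, so the 80% equal-tailed interval is β₀ = 10.1 ± z·0.67 with z = 1.282.
Half-width: 1.282 × 0.67 = 0.86.
10.1 − 0.86 = 9.24; 10.1 + 0.86 = 10.96.

[9.24, 10.96]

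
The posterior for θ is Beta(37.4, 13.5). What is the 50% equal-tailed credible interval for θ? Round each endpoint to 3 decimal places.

[0.695, 0.778]

Posterior: Beta(37.4, 13.5).
Equal-tailed 50% interval: the 0.25 and 0.75 quantiles of Beta(37.4, 13.5).
Posterior mean ≈ 0.735, SD ≈ 0.061; a Normal approximation gives roughly [0.693, 0.776].
Exact: F⁻¹(0.25) = 0.695; F⁻¹(0.75) = 0.778.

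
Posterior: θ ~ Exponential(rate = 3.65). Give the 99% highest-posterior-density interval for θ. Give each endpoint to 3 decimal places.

The exponential density is strictly decreasing on [0, ∞), so the HPD interval is anchored at 0: [0, q] with P(θ ≤ q) = 0.99.
q = −ln(1 − 0.99) / 3.65 = 4.6052 / 3.65 = 1.262.

[0.000, 1.262]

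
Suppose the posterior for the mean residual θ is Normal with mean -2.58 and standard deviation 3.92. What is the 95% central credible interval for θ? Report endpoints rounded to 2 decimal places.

The posterior is symmetric, so the 95% equal-tailed interval is θ = -2.58 ± z·3.92 with z = 1.960.
Half-width: 1.960 × 3.92 = 7.68.
-2.58 − 7.68 = -10.26; -2.58 + 7.68 = 5.10.

[-10.26, 5.10]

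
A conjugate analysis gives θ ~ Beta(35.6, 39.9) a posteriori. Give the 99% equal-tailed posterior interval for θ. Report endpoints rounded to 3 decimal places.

Posterior: Beta(35.6, 39.9).
Equal-tailed 99% interval: the 0.005 and 0.995 quantiles of Beta(35.6, 39.9).
Posterior mean ≈ 0.472, SD ≈ 0.057; a Normal approximation gives roughly [0.325, 0.619].
Exact: F⁻¹(0.005) = 0.328; F⁻¹(0.995) = 0.618.

[0.328, 0.618]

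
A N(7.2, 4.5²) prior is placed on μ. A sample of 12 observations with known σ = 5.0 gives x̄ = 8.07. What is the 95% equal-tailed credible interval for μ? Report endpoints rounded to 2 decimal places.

[5.30, 10.68]

Posterior precision = 1/4.5² + 12/5.0² = 0.0494 + 0.4800 = 0.5294, so posterior SD = 1.3744.
Posterior mean = (7.2/4.5² + 12·8.07/5.0²) / 0.5294 = 7.9888.
Interval: 7.9888 ± 1.960 × 1.3744 → [5.30, 10.68].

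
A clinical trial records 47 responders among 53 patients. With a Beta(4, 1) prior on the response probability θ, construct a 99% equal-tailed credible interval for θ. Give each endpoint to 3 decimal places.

Posterior: Beta(4+47, 1+6) = Beta(51, 7).
Equal-tailed 99% interval: the 0.005 and 0.995 quantiles of Beta(51, 7).
Posterior mean ≈ 0.879, SD ≈ 0.042; a Normal approximation gives roughly [0.770, 0.989].
Exact: F⁻¹(0.005) = 0.748; F⁻¹(0.995) = 0.963.

[0.748, 0.963]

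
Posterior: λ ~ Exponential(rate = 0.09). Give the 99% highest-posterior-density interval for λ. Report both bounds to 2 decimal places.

[0.00, 51.17]

The exponential density is strictly decreasing on [0, ∞), so the HPD interval is anchored at 0: [0, q] with P(λ ≤ q) = 0.99.
q = −ln(1 − 0.99) / 0.09 = 4.6052 / 0.09 = 51.17.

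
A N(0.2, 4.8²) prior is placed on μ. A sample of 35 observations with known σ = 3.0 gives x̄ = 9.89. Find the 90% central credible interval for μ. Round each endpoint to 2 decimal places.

Posterior precision = 1/4.8² + 35/3.0² = 0.0434 + 3.8889 = 3.9323, so posterior SD = 0.5043.
Posterior mean = (0.2/4.8² + 35·9.89/3.0²) / 3.9323 = 9.7830.
Interval: 9.7830 ± 1.645 × 0.5043 → [8.95, 10.61].

[8.95, 10.61]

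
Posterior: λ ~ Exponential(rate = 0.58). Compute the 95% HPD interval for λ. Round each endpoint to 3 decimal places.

[0.000, 5.165]

The exponential density is strictly decreasing on [0, ∞), so the HPD interval is anchored at 0: [0, q] with P(λ ≤ q) = 0.95.
q = −ln(1 − 0.95) / 0.58 = 2.9957 / 0.58 = 5.165.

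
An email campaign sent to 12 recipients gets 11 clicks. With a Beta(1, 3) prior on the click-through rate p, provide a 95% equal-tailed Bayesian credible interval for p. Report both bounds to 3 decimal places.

[0.519, 0.922]

Posterior: Beta(1+11, 3+1) = Beta(12, 4).
Equal-tailed 95% interval: the 0.025 and 0.975 quantiles of Beta(12, 4).
Posterior mean ≈ 0.750, SD ≈ 0.105; a Normal approximation gives roughly [0.544, 0.956].
Exact: F⁻¹(0.025) = 0.519; F⁻¹(0.975) = 0.922.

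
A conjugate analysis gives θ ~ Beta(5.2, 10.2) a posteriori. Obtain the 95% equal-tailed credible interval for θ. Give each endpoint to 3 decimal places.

[0.133, 0.582]

Posterior: Beta(5.2, 10.2).
Equal-tailed 95% interval: the 0.025 and 0.975 quantiles of Beta(5.2, 10.2).
Posterior mean ≈ 0.338, SD ≈ 0.117; a Normal approximation gives roughly [0.109, 0.567].
Exact: F⁻¹(0.025) = 0.133; F⁻¹(0.975) = 0.582.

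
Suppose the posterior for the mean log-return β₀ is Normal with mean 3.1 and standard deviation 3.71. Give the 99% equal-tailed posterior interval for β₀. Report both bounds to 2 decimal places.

[-6.46, 12.66]

The posterior is symmetric, so the 99% equal-tailed interval is β₀ = 3.1 ± z·3.71 with z = 2.576.
Half-width: 2.576 × 3.71 = 9.56.
3.1 − 9.56 = -6.46; 3.1 + 9.56 = 12.66.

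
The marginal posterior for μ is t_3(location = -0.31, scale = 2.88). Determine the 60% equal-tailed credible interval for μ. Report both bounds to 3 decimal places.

[-3.128, 2.508]

The t_3 distribution is symmetric; the 60% interval is -0.31 ± t·2.88 with t_{0.8,3} = 0.978.
Half-width: 0.978 × 2.88 = 2.818.
-0.31 − 2.818 = -3.128; -0.31 + 2.818 = 2.508.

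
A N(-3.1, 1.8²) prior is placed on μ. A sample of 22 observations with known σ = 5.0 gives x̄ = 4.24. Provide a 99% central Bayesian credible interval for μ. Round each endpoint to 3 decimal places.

[-0.029, 4.697]

Posterior precision = 1/1.8² + 22/5.0² = 0.3086 + 0.8800 = 1.1886, so posterior SD = 0.9172.
Posterior mean = (-3.1/1.8² + 22·4.24/5.0²) / 1.1886 = 2.3341.
Interval: 2.3341 ± 2.576 × 0.9172 → [-0.029, 4.697].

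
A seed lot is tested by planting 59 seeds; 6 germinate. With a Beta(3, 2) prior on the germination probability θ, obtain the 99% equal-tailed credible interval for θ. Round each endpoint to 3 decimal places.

Posterior: Beta(3+6, 2+53) = Beta(9, 55).
Equal-tailed 99% interval: the 0.005 and 0.995 quantiles of Beta(9, 55).
Posterior mean ≈ 0.141, SD ≈ 0.043; a Normal approximation gives roughly [0.030, 0.252].
Exact: F⁻¹(0.005) = 0.052; F⁻¹(0.995) = 0.271.

[0.052, 0.271]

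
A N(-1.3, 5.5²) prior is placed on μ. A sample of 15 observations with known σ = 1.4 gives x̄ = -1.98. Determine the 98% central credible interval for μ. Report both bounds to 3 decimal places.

Posterior precision = 1/5.5² + 15/1.4² = 0.0331 + 7.6531 = 7.6861, so posterior SD = 0.3607.
Posterior mean = (-1.3/5.5² + 15·-1.98/1.4²) / 7.6861 = -1.9771.
Interval: -1.9771 ± 2.326 × 0.3607 → [-2.816, -1.138].

[-2.816, -1.138]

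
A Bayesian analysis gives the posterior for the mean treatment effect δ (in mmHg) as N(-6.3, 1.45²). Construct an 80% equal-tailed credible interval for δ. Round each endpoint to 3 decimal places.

[-8.158, -4.442]

The posterior is symmetric, so the 80% equal-tailed interval is δ = -6.3 ± z·1.45 with z = 1.282.
Half-width: 1.282 × 1.45 = 1.858.
-6.3 − 1.858 = -8.158; -6.3 + 1.858 = -4.442.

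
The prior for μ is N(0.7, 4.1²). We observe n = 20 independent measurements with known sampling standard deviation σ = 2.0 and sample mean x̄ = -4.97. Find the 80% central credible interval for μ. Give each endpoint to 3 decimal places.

Posterior precision = 1/4.1² + 20/2.0² = 0.0595 + 5.0000 = 5.0595, so posterior SD = 0.4446.
Posterior mean = (0.7/4.1² + 20·-4.97/2.0²) / 5.0595 = -4.9033.
Interval: -4.9033 ± 1.282 × 0.4446 → [-5.473, -4.334].

[-5.473, -4.334]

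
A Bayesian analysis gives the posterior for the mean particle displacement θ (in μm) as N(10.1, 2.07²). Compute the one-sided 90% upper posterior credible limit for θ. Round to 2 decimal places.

12.75

Need U with P(θ ≤ U) = 0.90: U = 10.1 + z_{0.1}·2.07.
z = 1.282; U = 10.1 + 1.282 × 2.07 = 12.75.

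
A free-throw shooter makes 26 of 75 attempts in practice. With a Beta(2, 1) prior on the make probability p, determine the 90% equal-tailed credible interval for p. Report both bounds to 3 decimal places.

[0.272, 0.450]

Posterior: Beta(2+26, 1+49) = Beta(28, 50).
Equal-tailed 90% interval: the 0.05 and 0.95 quantiles of Beta(28, 50).
Posterior mean ≈ 0.359, SD ≈ 0.054; a Normal approximation gives roughly [0.270, 0.448].
Exact: F⁻¹(0.05) = 0.272; F⁻¹(0.95) = 0.450.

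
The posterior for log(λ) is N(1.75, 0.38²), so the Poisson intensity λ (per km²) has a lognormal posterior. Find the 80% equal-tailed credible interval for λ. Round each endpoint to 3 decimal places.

On the log scale the 80% interval is 1.75 ± 1.282 × 0.38 = [1.2630, 2.2370].
Exponentiate: [e^1.2630, e^2.2370] = [3.536, 9.365].

[3.536, 9.365]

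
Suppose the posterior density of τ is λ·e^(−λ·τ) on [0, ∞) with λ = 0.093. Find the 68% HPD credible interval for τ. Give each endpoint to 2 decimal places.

The exponential density is strictly decreasing on [0, ∞), so the HPD interval is anchored at 0: [0, q] with P(τ ≤ q) = 0.68.
q = −ln(1 − 0.68) / 0.093 = 1.1394 / 0.093 = 12.25.

[0.00, 12.25]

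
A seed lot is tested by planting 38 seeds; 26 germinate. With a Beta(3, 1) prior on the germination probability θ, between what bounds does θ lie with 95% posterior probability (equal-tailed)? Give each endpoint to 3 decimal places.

Posterior: Beta(3+26, 1+12) = Beta(29, 13).
Equal-tailed 95% interval: the 0.025 and 0.975 quantiles of Beta(29, 13).
Posterior mean ≈ 0.690, SD ≈ 0.070; a Normal approximation gives roughly [0.552, 0.829].
Exact: F⁻¹(0.025) = 0.545; F⁻¹(0.975) = 0.819.

[0.545, 0.819]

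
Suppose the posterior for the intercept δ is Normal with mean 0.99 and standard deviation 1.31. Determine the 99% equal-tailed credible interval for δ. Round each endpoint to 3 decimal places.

[-2.384, 4.364]

The posterior is symmetric, so the 99% equal-tailed interval is δ = 0.99 ± z·1.31 with z = 2.576.
Half-width: 2.576 × 1.31 = 3.374.
0.99 − 3.374 = -2.384; 0.99 + 3.374 = 4.364.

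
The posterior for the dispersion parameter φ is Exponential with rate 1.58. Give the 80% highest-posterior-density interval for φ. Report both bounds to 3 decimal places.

[0.000, 1.019]

The exponential density is strictly decreasing on [0, ∞), so the HPD interval is anchored at 0: [0, q] with P(φ ≤ q) = 0.80.
q = −ln(1 − 0.80) / 1.58 = 1.6094 / 1.58 = 1.019.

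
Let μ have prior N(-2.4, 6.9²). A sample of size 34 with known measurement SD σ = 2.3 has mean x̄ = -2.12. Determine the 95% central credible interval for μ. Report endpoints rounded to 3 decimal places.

[-2.893, -1.349]

Posterior precision = 1/6.9² + 34/2.3² = 0.0210 + 6.4272 = 6.4482, so posterior SD = 0.3938.
Posterior mean = (-2.4/6.9² + 34·-2.12/2.3²) / 6.4482 = -2.1209.
Interval: -2.1209 ± 1.960 × 0.3938 → [-2.893, -1.349].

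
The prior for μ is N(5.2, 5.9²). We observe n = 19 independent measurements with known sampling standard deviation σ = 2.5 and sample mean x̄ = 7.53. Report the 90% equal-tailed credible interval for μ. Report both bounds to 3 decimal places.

Posterior precision = 1/5.9² + 19/2.5² = 0.0287 + 3.0400 = 3.0687, so posterior SD = 0.5708.
Posterior mean = (5.2/5.9² + 19·7.53/2.5²) / 3.0687 = 7.5082.
Interval: 7.5082 ± 1.645 × 0.5708 → [6.569, 8.447].

[6.569, 8.447]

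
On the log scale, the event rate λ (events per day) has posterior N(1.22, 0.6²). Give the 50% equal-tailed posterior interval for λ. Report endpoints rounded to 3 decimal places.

On the log scale the 50% interval is 1.22 ± 0.674 × 0.6 = [0.8153, 1.6247].
Exponentiate: [e^0.8153, e^1.6247] = [2.260, 5.077].

[2.260, 5.077]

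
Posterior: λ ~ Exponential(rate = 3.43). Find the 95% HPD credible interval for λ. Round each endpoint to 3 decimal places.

[0.000, 0.873]

The exponential density is strictly decreasing on [0, ∞), so the HPD interval is anchored at 0: [0, q] with P(λ ≤ q) = 0.95.
q = −ln(1 − 0.95) / 3.43 = 2.9957 / 3.43 = 0.873.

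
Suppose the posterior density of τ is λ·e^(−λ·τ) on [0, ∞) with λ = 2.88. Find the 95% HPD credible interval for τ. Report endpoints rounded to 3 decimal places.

The exponential density is strictly decreasing on [0, ∞), so the HPD interval is anchored at 0: [0, q] with P(τ ≤ q) = 0.95.
q = −ln(1 − 0.95) / 2.88 = 2.9957 / 2.88 = 1.040.

[0.000, 1.040]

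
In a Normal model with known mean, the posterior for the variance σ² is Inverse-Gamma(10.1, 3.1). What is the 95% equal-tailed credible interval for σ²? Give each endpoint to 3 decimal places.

[0.180, 0.637]

Inverse-Gamma(10.1, 3.1) quantiles: F⁻¹(0.025) and F⁻¹(0.975).
Equivalently, 1/σ² ~ Gamma(10.1, rate = 3.1); invert its 0.975 and 0.025 quantiles.
Posterior mean ≈ 0.341, SD ≈ 0.120; a Normal approximation gives roughly [0.106, 0.575].
Exact: lower = 0.180; upper = 0.637.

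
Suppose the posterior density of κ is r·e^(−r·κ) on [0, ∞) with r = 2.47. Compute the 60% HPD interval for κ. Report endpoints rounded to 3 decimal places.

The exponential density is strictly decreasing on [0, ∞), so the HPD interval is anchored at 0: [0, q] with P(κ ≤ q) = 0.60.
q = −ln(1 − 0.60) / 2.47 = 0.9163 / 2.47 = 0.371.

[0.000, 0.371]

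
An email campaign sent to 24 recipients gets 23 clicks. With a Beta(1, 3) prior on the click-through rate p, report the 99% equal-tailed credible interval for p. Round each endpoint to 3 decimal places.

Posterior: Beta(1+23, 3+1) = Beta(24, 4).
Equal-tailed 99% interval: the 0.005 and 0.995 quantiles of Beta(24, 4).
Posterior mean ≈ 0.857, SD ≈ 0.065; a Normal approximation gives roughly [0.690, 1.025].
Exact: F⁻¹(0.005) = 0.649; F⁻¹(0.995) = 0.974.

[0.649, 0.974]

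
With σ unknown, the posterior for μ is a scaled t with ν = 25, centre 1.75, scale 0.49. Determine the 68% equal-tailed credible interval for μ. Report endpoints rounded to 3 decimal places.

[1.253, 2.247]

The t_25 distribution is symmetric; the 68% interval is 1.75 ± t·0.49 with t_{0.84,25} = 1.015.
Half-width: 1.015 × 0.49 = 0.497.
1.75 − 0.497 = 1.253; 1.75 + 0.497 = 2.247.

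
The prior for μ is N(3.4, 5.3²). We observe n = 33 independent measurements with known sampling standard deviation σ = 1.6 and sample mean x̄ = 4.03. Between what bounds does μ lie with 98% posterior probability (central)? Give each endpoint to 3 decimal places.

[3.381, 4.675]

Posterior precision = 1/5.3² + 33/1.6² = 0.0356 + 12.8906 = 12.9262, so posterior SD = 0.2781.
Posterior mean = (3.4/5.3² + 33·4.03/1.6²) / 12.9262 = 4.0283.
Interval: 4.0283 ± 2.326 × 0.2781 → [3.381, 4.675].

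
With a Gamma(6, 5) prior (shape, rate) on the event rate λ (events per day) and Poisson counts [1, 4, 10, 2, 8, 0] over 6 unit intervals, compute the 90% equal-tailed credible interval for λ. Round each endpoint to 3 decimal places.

Posterior: Gamma(6+25, 5+6) = Gamma(31, 11) (shape, rate).
Equal-tailed 90% interval: Gamma(31, 11) quantiles at 0.05 and 0.95.
Posterior mean ≈ 2.818, SD ≈ 0.506; a Normal approximation gives roughly [1.986, 3.651].
Exact: lower = 2.040; upper = 3.699.

[2.040, 3.699]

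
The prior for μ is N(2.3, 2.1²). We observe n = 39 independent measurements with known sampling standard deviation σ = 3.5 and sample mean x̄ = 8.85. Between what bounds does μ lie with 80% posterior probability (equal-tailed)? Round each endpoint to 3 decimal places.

[7.721, 9.108]

Posterior precision = 1/2.1² + 39/3.5² = 0.2268 + 3.1837 = 3.4104, so posterior SD = 0.5415.
Posterior mean = (2.3/2.1² + 39·8.85/3.5²) / 3.4104 = 8.4145.
Interval: 8.4145 ± 1.282 × 0.5415 → [7.721, 9.108].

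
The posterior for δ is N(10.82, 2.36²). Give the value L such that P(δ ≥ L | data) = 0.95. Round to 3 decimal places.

Need L with P(δ ≥ L) = 0.95: L = 10.82 − z_{0.05}·2.36.
z = 1.645; L = 10.82 − 1.645 × 2.36 = 6.938.

6.938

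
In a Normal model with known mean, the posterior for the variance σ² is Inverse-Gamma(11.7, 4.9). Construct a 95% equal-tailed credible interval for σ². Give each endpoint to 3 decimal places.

Inverse-Gamma(11.7, 4.9) quantiles: F⁻¹(0.025) and F⁻¹(0.975).
Equivalently, 1/σ² ~ Gamma(11.7, rate = 4.9); invert its 0.975 and 0.025 quantiles.
Posterior mean ≈ 0.458, SD ≈ 0.147; a Normal approximation gives roughly [0.170, 0.746].
Exact: lower = 0.254; upper = 0.819.

[0.254, 0.819]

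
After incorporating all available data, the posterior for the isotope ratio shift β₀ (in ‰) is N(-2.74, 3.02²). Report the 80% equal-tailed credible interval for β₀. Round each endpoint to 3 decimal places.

The posterior is symmetric, so the 80% equal-tailed interval is β₀ = -2.74 ± z·3.02 with z = 1.282.
Half-width: 1.282 × 3.02 = 3.870.
-2.74 − 3.870 = -6.610; -2.74 + 3.870 = 1.130.

[-6.610, 1.130]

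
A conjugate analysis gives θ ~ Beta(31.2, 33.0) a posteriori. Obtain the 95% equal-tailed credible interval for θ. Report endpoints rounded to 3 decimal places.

[0.365, 0.607]

Posterior: Beta(31.2, 33.0).
Equal-tailed 95% interval: the 0.025 and 0.975 quantiles of Beta(31.2, 33.0).
Posterior mean ≈ 0.486, SD ≈ 0.062; a Normal approximation gives roughly [0.365, 0.607].
Exact: F⁻¹(0.025) = 0.365; F⁻¹(0.975) = 0.607.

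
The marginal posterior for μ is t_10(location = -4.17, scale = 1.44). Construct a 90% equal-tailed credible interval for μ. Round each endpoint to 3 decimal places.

[-6.780, -1.560]

The t_10 distribution is symmetric; the 90% interval is -4.17 ± t·1.44 with t_{0.95,10} = 1.812.
Half-width: 1.812 × 1.44 = 2.610.
-4.17 − 2.610 = -6.780; -4.17 + 2.610 = -1.560.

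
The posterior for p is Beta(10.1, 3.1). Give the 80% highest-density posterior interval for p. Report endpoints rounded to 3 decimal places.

The posterior is unimodal and skewed, so the HPD interval has equal density at both endpoints and is the shortest 80% interval.
Solving f(0.646) = f(0.925) with F(0.925) − F(0.646) = 0.80 gives [0.646, 0.925].
For comparison, the equal-tailed interval is [0.611, 0.901]; the HPD is narrower and shifted toward the mode.

[0.646, 0.925]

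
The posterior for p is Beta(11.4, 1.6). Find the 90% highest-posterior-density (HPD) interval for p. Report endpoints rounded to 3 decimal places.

The posterior is unimodal and skewed, so the HPD interval has equal density at both endpoints and is the shortest 90% interval.
Solving f(0.754) = f(0.998) with F(0.998) − F(0.754) = 0.90 gives [0.754, 0.998].
For comparison, the equal-tailed interval is [0.705, 0.982]; the HPD is narrower and shifted toward the mode.

[0.754, 0.998]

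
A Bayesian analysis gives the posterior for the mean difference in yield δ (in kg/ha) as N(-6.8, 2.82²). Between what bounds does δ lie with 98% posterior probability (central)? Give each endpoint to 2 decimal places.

[-13.36, -0.24]

The posterior is symmetric, so the 98% equal-tailed interval is δ = -6.8 ± z·2.82 with z = 2.326.
Half-width: 2.326 × 2.82 = 6.56.
-6.8 − 6.56 = -13.36; -6.8 + 6.56 = -0.24.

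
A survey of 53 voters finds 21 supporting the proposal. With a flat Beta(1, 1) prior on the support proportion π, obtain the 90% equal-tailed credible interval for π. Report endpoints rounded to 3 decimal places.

Posterior: Beta(1+21, 1+32) = Beta(22, 33).
Equal-tailed 90% interval: the 0.05 and 0.95 quantiles of Beta(22, 33).
Posterior mean ≈ 0.400, SD ≈ 0.065; a Normal approximation gives roughly [0.292, 0.508].
Exact: F⁻¹(0.05) = 0.294; F⁻¹(0.95) = 0.510.

[0.294, 0.510]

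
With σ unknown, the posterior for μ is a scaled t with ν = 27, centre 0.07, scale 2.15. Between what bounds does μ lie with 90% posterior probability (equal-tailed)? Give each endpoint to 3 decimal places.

[-3.592, 3.732]

The t_27 distribution is symmetric; the 90% interval is 0.07 ± t·2.15 with t_{0.95,27} = 1.703.
Half-width: 1.703 × 2.15 = 3.662.
0.07 − 3.662 = -3.592; 0.07 + 3.662 = 3.732.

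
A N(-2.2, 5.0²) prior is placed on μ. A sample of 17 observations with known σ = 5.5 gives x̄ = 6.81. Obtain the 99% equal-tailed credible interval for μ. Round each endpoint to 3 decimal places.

[2.891, 9.531]

Posterior precision = 1/5.0² + 17/5.5² = 0.0400 + 0.5620 = 0.6020, so posterior SD = 1.2889.
Posterior mean = (-2.2/5.0² + 17·6.81/5.5²) / 0.6020 = 6.2113.
Interval: 6.2113 ± 2.576 × 1.2889 → [2.891, 9.531].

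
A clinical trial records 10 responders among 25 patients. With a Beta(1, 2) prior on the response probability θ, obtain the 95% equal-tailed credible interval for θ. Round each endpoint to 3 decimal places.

Posterior: Beta(1+10, 2+15) = Beta(11, 17).
Equal-tailed 95% interval: the 0.025 and 0.975 quantiles of Beta(11, 17).
Posterior mean ≈ 0.393, SD ≈ 0.091; a Normal approximation gives roughly [0.215, 0.571].
Exact: F⁻¹(0.025) = 0.224; F⁻¹(0.975) = 0.576.

[0.224, 0.576]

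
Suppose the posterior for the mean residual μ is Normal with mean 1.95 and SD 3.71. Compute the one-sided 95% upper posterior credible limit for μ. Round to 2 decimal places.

Need U with P(μ ≤ U) = 0.95: U = 1.95 + z_{0.05}·3.71.
z = 1.645; U = 1.95 + 1.645 × 3.71 = 8.05.

8.05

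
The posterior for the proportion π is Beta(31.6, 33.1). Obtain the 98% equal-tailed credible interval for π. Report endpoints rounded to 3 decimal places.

[0.347, 0.631]

Posterior: Beta(31.6, 33.1).
Equal-tailed 98% interval: the 0.01 and 0.99 quantiles of Beta(31.6, 33.1).
Posterior mean ≈ 0.488, SD ≈ 0.062; a Normal approximation gives roughly [0.345, 0.632].
Exact: F⁻¹(0.01) = 0.347; F⁻¹(0.99) = 0.631.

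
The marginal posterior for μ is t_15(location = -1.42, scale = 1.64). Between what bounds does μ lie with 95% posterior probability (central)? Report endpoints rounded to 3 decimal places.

The t_15 distribution is symmetric; the 95% interval is -1.42 ± t·1.64 with t_{0.975,15} = 2.131.
Half-width: 2.131 × 1.64 = 3.496.
-1.42 − 3.496 = -4.916; -1.42 + 3.496 = 2.076.

[-4.916, 2.076]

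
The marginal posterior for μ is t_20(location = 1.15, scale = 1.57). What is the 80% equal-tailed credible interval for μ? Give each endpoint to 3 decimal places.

[-0.931, 3.231]

The t_20 distribution is symmetric; the 80% interval is 1.15 ± t·1.57 with t_{0.9,20} = 1.325.
Half-width: 1.325 × 1.57 = 2.081.
1.15 − 2.081 = -0.931; 1.15 + 2.081 = 3.231.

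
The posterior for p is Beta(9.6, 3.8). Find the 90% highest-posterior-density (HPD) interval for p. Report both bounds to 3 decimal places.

[0.530, 0.911]

The posterior is unimodal and skewed, so the HPD interval has equal density at both endpoints and is the shortest 90% interval.
Solving f(0.530) = f(0.911) with F(0.911) − F(0.530) = 0.90 gives [0.530, 0.911].
For comparison, the equal-tailed interval is [0.503, 0.892]; the HPD is narrower and shifted toward the mode.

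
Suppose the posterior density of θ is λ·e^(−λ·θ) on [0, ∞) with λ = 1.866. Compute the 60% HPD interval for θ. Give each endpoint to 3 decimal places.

The exponential density is strictly decreasing on [0, ∞), so the HPD interval is anchored at 0: [0, q] with P(θ ≤ q) = 0.60.
q = −ln(1 − 0.60) / 1.866 = 0.9163 / 1.866 = 0.491.

[0.000, 0.491]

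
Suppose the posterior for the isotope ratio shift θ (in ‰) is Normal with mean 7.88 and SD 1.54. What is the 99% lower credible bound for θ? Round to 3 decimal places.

Need L with P(θ ≥ L) = 0.99: L = 7.88 − z_{0.01}·1.54.
z = 2.326; L = 7.88 − 2.326 × 1.54 = 4.297.

4.297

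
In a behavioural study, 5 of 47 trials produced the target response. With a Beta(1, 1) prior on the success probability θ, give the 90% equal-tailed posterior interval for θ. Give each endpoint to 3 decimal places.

[0.056, 0.207]

Posterior: Beta(1+5, 1+42) = Beta(6, 43).
Equal-tailed 90% interval: the 0.05 and 0.95 quantiles of Beta(6, 43).
Posterior mean ≈ 0.122, SD ≈ 0.046; a Normal approximation gives roughly [0.046, 0.199].
Exact: F⁻¹(0.05) = 0.056; F⁻¹(0.95) = 0.207.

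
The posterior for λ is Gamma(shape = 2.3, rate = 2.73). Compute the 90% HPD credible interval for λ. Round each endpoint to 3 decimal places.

The posterior is unimodal and skewed, so the HPD interval has equal density at both endpoints and is the shortest 90% interval.
Solving f(0.062) = f(1.614) with F(1.614) − F(0.062) = 0.90 gives [0.062, 1.614].
For comparison, the equal-tailed interval is [0.177, 1.913]; the HPD is narrower and shifted toward the mode.

[0.062, 1.614]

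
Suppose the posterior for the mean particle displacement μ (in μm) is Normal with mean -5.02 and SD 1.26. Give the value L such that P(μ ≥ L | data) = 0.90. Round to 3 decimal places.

-6.635

Need L with P(μ ≥ L) = 0.90: L = -5.02 − z_{0.1}·1.26.
z = 1.282; L = -5.02 − 1.282 × 1.26 = -6.635.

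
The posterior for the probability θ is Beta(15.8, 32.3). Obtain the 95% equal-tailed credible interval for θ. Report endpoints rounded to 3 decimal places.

[0.205, 0.466]

Posterior: Beta(15.8, 32.3).
Equal-tailed 95% interval: the 0.025 and 0.975 quantiles of Beta(15.8, 32.3).
Posterior mean ≈ 0.328, SD ≈ 0.067; a Normal approximation gives roughly [0.197, 0.460].
Exact: F⁻¹(0.025) = 0.205; F⁻¹(0.975) = 0.466.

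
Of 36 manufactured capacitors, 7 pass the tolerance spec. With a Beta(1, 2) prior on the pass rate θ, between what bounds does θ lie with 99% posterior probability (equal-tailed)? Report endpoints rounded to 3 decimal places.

Posterior: Beta(1+7, 2+29) = Beta(8, 31).
Equal-tailed 99% interval: the 0.005 and 0.995 quantiles of Beta(8, 31).
Posterior mean ≈ 0.205, SD ≈ 0.064; a Normal approximation gives roughly [0.041, 0.370].
Exact: F⁻¹(0.005) = 0.072; F⁻¹(0.995) = 0.393.

[0.072, 0.393]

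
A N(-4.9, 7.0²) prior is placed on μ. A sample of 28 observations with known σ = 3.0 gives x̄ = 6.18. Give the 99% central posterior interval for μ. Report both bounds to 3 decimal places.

[4.652, 7.563]

Posterior precision = 1/7.0² + 28/3.0² = 0.0204 + 3.1111 = 3.1315, so posterior SD = 0.5651.
Posterior mean = (-4.9/7.0² + 28·6.18/3.0²) / 3.1315 = 6.1078.
Interval: 6.1078 ± 2.576 × 0.5651 → [4.652, 7.563].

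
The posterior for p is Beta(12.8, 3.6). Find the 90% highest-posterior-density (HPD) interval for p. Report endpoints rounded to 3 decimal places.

The posterior is unimodal and skewed, so the HPD interval has equal density at both endpoints and is the shortest 90% interval.
Solving f(0.628) = f(0.941) with F(0.941) − F(0.628) = 0.90 gives [0.628, 0.941].
For comparison, the equal-tailed interval is [0.599, 0.922]; the HPD is narrower and shifted toward the mode.

[0.628, 0.941]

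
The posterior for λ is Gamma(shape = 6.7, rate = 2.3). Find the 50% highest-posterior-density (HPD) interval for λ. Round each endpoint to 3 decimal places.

The posterior is unimodal and skewed, so the HPD interval has equal density at both endpoints and is the shortest 50% interval.
Solving f(1.834) = f(3.258) with F(3.258) − F(1.834) = 0.50 gives [1.834, 3.258].
For comparison, the equal-tailed interval is [2.097, 3.573]; the HPD is narrower and shifted toward the mode.

[1.834, 3.258]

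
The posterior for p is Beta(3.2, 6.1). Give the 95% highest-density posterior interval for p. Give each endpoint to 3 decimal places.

The posterior is unimodal and skewed, so the HPD interval has equal density at both endpoints and is the shortest 95% interval.
Solving f(0.075) = f(0.630) with F(0.630) − F(0.075) = 0.95 gives [0.075, 0.630].
For comparison, the equal-tailed interval is [0.094, 0.657]; the HPD is narrower and shifted toward the mode.

[0.075, 0.630]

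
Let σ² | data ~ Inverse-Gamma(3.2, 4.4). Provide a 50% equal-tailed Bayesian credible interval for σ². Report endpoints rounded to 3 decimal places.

Inverse-Gamma(3.2, 4.4) quantiles: F⁻¹(0.25) and F⁻¹(0.75).
Equivalently, 1/σ² ~ Gamma(3.2, rate = 4.4); invert its 0.75 and 0.25 quantiles.
Posterior mean ≈ 2.000, SD ≈ 1.826; a Normal approximation gives roughly [0.769, 3.231].
Exact: lower = 1.058; upper = 2.333.

[1.058, 2.333]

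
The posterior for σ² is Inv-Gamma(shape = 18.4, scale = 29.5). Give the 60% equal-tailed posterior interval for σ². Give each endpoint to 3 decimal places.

Inverse-Gamma(18.4, 29.5) quantiles: F⁻¹(0.2) and F⁻¹(0.8).
Equivalently, 1/σ² ~ Gamma(18.4, rate = 29.5); invert its 0.8 and 0.2 quantiles.
Posterior mean ≈ 1.695, SD ≈ 0.419; a Normal approximation gives roughly [1.343, 2.048].
Exact: lower = 1.348; upper = 2.003.

[1.348, 2.003]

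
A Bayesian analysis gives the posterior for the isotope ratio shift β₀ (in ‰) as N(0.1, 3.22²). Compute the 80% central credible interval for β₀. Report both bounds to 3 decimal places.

The posterior is symmetric, so the 80% equal-tailed interval is β₀ = 0.1 ± z·3.22 with z = 1.282.
Half-width: 1.282 × 3.22 = 4.127.
0.1 − 4.127 = -4.027; 0.1 + 4.127 = 4.227.

[-4.027, 4.227]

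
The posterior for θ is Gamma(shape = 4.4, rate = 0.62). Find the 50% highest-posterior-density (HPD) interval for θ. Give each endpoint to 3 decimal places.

[3.677, 7.804]

The posterior is unimodal and skewed, so the HPD interval has equal density at both endpoints and is the shortest 50% interval.
Solving f(3.677) = f(7.804) with F(7.804) − F(3.677) = 0.50 gives [3.677, 7.804].
For comparison, the equal-tailed interval is [4.623, 8.996]; the HPD is narrower and shifted toward the mode.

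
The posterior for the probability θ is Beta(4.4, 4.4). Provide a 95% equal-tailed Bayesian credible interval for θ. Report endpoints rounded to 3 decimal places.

Posterior: Beta(4.4, 4.4).
Equal-tailed 95% interval: the 0.025 and 0.975 quantiles of Beta(4.4, 4.4).
Posterior mean ≈ 0.500, SD ≈ 0.160; a Normal approximation gives roughly [0.187, 0.813].
Exact: F⁻¹(0.025) = 0.196; F⁻¹(0.975) = 0.804.

[0.196, 0.804]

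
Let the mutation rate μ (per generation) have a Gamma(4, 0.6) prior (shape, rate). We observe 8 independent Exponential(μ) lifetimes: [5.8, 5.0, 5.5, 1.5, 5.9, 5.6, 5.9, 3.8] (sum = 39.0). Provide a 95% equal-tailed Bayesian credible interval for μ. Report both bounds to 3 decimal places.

[0.157, 0.497]

Posterior: Gamma(4+8, 0.6+39.0) = Gamma(12, 39.6) (shape, rate).
Equal-tailed 95% interval: Gamma(12, 39.6) quantiles at 0.025 and 0.975.
Posterior mean ≈ 0.303, SD ≈ 0.087; a Normal approximation gives roughly [0.132, 0.474].
Exact: lower = 0.157; upper = 0.497.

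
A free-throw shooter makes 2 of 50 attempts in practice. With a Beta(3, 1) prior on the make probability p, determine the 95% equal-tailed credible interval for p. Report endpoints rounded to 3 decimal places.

Posterior: Beta(3+2, 1+48) = Beta(5, 49).
Equal-tailed 95% interval: the 0.025 and 0.975 quantiles of Beta(5, 49).
Posterior mean ≈ 0.093, SD ≈ 0.039; a Normal approximation gives roughly [0.016, 0.169].
Exact: F⁻¹(0.025) = 0.031; F⁻¹(0.975) = 0.182.

[0.031, 0.182]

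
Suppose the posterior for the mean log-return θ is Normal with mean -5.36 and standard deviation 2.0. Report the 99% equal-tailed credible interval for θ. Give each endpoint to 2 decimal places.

The posterior is symmetric, so the 99% equal-tailed interval is θ = -5.36 ± z·2.0 with z = 2.576.
Half-width: 2.576 × 2.0 = 5.15.
-5.36 − 5.15 = -10.51; -5.36 + 5.15 = -0.21.

[-10.51, -0.21]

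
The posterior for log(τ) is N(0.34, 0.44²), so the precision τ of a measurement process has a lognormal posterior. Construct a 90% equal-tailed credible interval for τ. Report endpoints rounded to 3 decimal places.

On the log scale the 90% interval is 0.34 ± 1.645 × 0.44 = [-0.3837, 1.0637].
Exponentiate: [e^-0.3837, e^1.0637] = [0.681, 2.897].

[0.681, 2.897]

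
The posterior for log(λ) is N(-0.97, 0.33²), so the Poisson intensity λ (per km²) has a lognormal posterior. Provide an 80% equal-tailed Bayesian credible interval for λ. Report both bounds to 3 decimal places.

[0.248, 0.579]

On the log scale the 80% interval is -0.97 ± 1.282 × 0.33 = [-1.3929, -0.5471].
Exponentiate: [e^-1.3929, e^-0.5471] = [0.248, 0.579].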